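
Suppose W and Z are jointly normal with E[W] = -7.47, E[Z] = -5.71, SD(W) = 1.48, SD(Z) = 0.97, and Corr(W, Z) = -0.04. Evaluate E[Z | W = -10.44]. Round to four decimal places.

For a bivariate normal, E[Z | W=x] = μ_Z + ρ·(σ_Z/σ_W)·(x − μ_W).
E[Z | W=-10.44] = -5.71 + (-0.04)·(0.97/1.48)·(-10.44 − (-7.47)) = -5.71 + (-0.026216)·(-2.97) = -5.6321.

-5.6321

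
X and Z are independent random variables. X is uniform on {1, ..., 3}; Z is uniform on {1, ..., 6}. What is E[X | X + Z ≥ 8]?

8/3

P(X + Z ≥ 8) = 1/6.
Summing X·P(x,y) over outcomes with X + Z ≥ 8 gives 4/9.
E[X | X + Z ≥ 8] = (4/9) / (1/6) = 8/3.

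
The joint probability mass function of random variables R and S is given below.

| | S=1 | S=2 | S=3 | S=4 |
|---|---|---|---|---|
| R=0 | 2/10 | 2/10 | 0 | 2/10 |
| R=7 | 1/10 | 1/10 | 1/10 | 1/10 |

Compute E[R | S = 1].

P(S = 1) = 3/10.
Σ R·P over the event = 0·(2/10) + 7·(1/10) = 7/10.
E[R | S = 1] = (7/10) / (3/10) = 7/3.

7/3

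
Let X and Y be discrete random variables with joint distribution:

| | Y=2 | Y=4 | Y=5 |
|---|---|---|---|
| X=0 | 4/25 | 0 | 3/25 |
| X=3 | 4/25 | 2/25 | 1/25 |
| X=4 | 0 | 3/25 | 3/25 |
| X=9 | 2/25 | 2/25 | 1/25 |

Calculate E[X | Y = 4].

36/7

P(Y = 4) = 7/25.
Σ X·P over the event = 3·(2/25) + 4·(3/25) + 9·(2/25) = 36/25.
E[X | Y = 4] = (36/25) / (7/25) = 36/7.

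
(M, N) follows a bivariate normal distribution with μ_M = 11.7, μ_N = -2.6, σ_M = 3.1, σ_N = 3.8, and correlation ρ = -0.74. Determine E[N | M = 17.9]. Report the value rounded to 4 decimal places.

-8.2240

For a bivariate normal, E[N | M=x] = μ_N + ρ·(σ_N/σ_M)·(x − μ_M).
E[N | M=17.9] = -2.6 + (-0.74)·(3.8/3.1)·(17.9 − (11.7)) = -2.6 + (-0.9071)·(6.2) = -8.2240.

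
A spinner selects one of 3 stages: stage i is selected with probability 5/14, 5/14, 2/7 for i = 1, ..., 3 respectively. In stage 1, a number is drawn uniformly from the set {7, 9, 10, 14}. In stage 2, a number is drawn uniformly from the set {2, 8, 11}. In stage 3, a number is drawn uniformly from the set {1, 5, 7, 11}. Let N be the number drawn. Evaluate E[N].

109/14

E[N | stage 1] = (7+9+10+14)/4 = 10.
E[N | stage 2] = (2+8+11)/3 = 7.
E[N | stage 3] = (1+5+7+11)/4 = 6.
E[N] = (5/14)·(10) + (5/14)·(7) + (2/7)·(6) = 109/14.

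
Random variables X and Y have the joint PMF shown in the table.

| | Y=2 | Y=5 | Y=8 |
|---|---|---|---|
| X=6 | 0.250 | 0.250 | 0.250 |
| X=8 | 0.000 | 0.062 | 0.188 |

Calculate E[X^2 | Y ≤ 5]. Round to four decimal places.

39.0890

P(Y ≤ 5) = 0.562.
Σ X^2·P over the event = 36·(0.250) + 36·(0.250) + 64·(0.062) = 21.968.
E[X^2 | Y ≤ 5] = (21.968) / (0.562) = 39.0890.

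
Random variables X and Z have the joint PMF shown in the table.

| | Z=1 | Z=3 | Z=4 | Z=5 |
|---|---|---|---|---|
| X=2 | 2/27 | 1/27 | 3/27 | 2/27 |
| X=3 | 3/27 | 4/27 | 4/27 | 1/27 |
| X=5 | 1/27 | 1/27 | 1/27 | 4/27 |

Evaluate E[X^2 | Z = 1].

P(Z = 1) = 2/9.
Σ X^2·P over the event = 4·(2/27) + 9·(3/27) + 25·(1/27) = 20/9.
E[X^2 | Z = 1] = (20/9) / (2/9) = 10.

10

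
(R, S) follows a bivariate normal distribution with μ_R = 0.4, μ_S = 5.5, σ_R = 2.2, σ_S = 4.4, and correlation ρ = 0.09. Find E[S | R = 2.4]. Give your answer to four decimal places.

5.8600

For a bivariate normal, E[S | R=x] = μ_S + ρ·(σ_S/σ_R)·(x − μ_R).
E[S | R=2.4] = 5.5 + (0.09)·(4.4/2.2)·(2.4 − (0.4)) = 5.5 + (0.18)·(2) = 5.8600.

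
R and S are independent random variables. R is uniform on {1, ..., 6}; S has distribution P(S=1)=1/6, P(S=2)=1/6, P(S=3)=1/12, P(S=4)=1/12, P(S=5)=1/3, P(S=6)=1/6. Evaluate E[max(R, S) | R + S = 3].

P(R + S = 3) = 1/18.
Summing max(R,S)·P(x,y) over outcomes with R + S = 3 gives 1/9.
E[max(R, S) | R + S = 3] = (1/9) / (1/18) = 2.

2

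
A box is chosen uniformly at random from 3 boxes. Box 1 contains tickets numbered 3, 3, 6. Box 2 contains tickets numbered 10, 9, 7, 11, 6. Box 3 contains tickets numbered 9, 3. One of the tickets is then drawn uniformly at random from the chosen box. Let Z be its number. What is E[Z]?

31/5

E[Z | box 1] = (3+3+6)/3 = 4.
E[Z | box 2] = (10+9+7+11+6)/5 = 43/5.
E[Z | box 3] = (9+3)/2 = 6.
By the law of total expectation,
E[Z] = (1/3)·(4) + (1/3)·(43/5) + (1/3)·(6) = 31/5.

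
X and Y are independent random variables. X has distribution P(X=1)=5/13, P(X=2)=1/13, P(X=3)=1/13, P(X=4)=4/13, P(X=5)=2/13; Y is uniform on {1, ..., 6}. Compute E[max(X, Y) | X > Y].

P(X > Y) = 23/78.
Summing max(X,Y)·P(x,y) over outcomes with X > Y gives 16/13.
E[max(X, Y) | X > Y] = (16/13) / (23/78) = 96/23.

96/23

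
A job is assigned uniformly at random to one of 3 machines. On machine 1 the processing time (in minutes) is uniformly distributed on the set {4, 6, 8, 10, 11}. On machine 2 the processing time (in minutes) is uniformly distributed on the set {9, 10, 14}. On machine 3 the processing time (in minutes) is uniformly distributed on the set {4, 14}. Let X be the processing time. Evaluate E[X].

E[X | machine 1] = (4+6+8+10+11)/5 = 39/5.
E[X | machine 2] = (9+10+14)/3 = 11.
E[X | machine 3] = (4+14)/2 = 9.
E[X] = (1/3)·(39/5) + (1/3)·(11) + (1/3)·(9) = 139/15.

139/15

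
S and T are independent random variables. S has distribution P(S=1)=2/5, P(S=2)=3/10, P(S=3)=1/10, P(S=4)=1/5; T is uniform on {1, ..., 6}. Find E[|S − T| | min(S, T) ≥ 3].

7/6

P(min(S, T) ≥ 3) = 1/5.
Summing |S−T|·P(x,y) over outcomes with min(S, T) ≥ 3 gives 7/30.
E[|S − T| | min(S, T) ≥ 3] = (7/30) / (1/5) = 7/6.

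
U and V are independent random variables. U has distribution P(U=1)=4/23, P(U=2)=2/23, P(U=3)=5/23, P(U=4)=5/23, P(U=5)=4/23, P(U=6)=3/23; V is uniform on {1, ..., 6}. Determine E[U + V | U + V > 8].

P(U + V > 8) = 13/46.
Summing (U+V)·P(x,y) over outcomes with U + V > 8 gives 193/69.
E[U + V | U + V > 8] = (193/69) / (13/46) = 386/39.

386/39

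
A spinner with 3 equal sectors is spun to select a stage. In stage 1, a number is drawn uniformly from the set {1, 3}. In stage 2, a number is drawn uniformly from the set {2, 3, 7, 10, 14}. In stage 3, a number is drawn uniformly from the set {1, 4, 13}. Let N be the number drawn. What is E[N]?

E[N | stage 1] = (1+3)/2 = 2.
E[N | stage 2] = (2+3+7+10+14)/5 = 36/5.
E[N | stage 3] = (1+4+13)/3 = 6.
E[N] = (1/3)·(2) + (1/3)·(36/5) + (1/3)·(6) = 76/15.

76/15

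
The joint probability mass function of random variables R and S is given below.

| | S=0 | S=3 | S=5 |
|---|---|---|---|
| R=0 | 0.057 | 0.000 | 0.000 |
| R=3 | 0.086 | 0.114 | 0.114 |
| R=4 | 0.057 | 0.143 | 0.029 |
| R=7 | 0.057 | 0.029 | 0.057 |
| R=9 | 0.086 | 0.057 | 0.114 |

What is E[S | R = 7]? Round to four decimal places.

P(R = 7) = 0.143.
Σ S·P over the event = 0·(0.057) + 3·(0.029) + 5·(0.057) = 0.372.
E[S | R = 7] = (0.372) / (0.143) = 2.6014.

2.6014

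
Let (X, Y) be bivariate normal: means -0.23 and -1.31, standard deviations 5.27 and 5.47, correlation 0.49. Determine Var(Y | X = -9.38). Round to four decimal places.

22.7369

Var(Y | X=x) = (1 − ρ²)·σ_Y².
Var(Y | X=-9.38) = (5.47)²·(1 − (0.49)²) = 29.9209·0.7599 = 22.7369.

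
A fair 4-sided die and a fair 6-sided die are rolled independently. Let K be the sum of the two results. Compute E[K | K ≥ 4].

136/21

P(K ≥ 4) = 7/8.
Σ over the event: 4·1/8 + 5·1/6 + 6·1/6 + 7·1/6 + 8·1/8 + 9·1/12 + 10·1/24 = 17/3.
E[K | K ≥ 4] = (17/3) / (7/8) = 136/21.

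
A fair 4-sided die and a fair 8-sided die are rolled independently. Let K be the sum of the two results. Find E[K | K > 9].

32/3

P(K > 9) = 3/16.
Σ over the event: 10·3/32 + 11·1/16 + 12·1/32 = 2.
E[K | K > 9] = (2) / (3/16) = 32/3.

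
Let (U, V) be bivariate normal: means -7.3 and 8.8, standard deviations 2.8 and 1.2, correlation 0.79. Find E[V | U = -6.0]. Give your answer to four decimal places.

9.2401

For a bivariate normal, E[V | U=x] = μ_V + ρ·(σ_V/σ_U)·(x − μ_U).
E[V | U=-6.0] = 8.8 + (0.79)·(1.2/2.8)·(-6.0 − (-7.3)) = 8.8 + (0.33857)·(1.3) = 9.2401.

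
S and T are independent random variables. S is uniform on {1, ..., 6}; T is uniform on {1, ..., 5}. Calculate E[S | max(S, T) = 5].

Outcomes with max(S, T) = 5: (1,5), (2,5), (3,5), (4,5), (5,1), (5,2), (5,3), (5,4), (5,5), each with probability 1/30.
E[S | max(S, T) = 5] = (1 + 2 + 3 + 4 + 5 + 5 + 5 + 5 + 5) / 9 = 35/9.

35/9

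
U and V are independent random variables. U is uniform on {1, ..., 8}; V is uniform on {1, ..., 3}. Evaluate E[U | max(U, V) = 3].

12/5

P(max(U, V) = 3) = 5/24.
Summing U·P(x,y) over outcomes with max(U, V) = 3 gives 1/2.
E[U | max(U, V) = 3] = (1/2) / (5/24) = 12/5.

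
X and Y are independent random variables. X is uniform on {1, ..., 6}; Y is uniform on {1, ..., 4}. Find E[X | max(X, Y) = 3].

Outcomes with max(X, Y) = 3: (1,3), (2,3), (3,1), (3,2), (3,3), each with probability 1/24.
E[X | max(X, Y) = 3] = (1 + 2 + 3 + 3 + 3) / 5 = 12/5.

12/5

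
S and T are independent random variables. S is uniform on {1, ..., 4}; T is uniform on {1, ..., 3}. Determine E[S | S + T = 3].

Outcomes with S + T = 3: (1,2), (2,1), each with probability 1/12.
E[S | S + T = 3] = (1 + 2) / 2 = 3/2.

3/2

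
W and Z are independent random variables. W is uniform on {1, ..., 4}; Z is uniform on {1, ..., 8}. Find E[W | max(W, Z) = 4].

Outcomes with max(W, Z) = 4: (1,4), (2,4), (3,4), (4,1), (4,2), (4,3), (4,4), each with probability 1/32.
E[W | max(W, Z) = 4] = (1 + 2 + 3 + 4 + 4 + 4 + 4) / 7 = 22/7.

22/7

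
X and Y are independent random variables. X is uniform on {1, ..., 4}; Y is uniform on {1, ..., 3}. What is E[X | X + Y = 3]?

P(X + Y = 3) = 1/6.
Summing X·P(x,y) over outcomes with X + Y = 3 gives 1/4.
E[X | X + Y = 3] = (1/4) / (1/6) = 3/2.

3/2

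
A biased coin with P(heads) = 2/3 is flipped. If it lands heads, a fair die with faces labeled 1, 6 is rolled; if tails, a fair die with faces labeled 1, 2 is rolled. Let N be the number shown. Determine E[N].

17/6

E[N | heads] = (1+6)/2 = 7/2.
E[N | tails] = (1+2)/2 = 3/2.
By the law of total expectation,
E[N] = (2/3)·(7/2) + (1/3)·(3/2) = 17/6.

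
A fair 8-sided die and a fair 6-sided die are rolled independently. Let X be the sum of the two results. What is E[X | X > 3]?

376/45

P(X > 3) = 15/16.
E[X | X > 3] = (47/6) / (15/16) = 376/45.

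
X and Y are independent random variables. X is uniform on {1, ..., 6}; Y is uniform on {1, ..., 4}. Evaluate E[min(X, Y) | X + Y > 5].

P(X + Y > 5) = 7/12.
Summing min(X,Y)·P(x,y) over outcomes with X + Y > 5 gives 37/24.
E[min(X, Y) | X + Y > 5] = (37/24) / (7/12) = 37/14.

37/14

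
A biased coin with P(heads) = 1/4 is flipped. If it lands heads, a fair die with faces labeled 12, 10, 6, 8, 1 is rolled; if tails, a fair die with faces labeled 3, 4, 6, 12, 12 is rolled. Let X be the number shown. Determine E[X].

E[X | heads] = (12+10+6+8+1)/5 = 37/5.
E[X | tails] = (3+4+6+12+12)/5 = 37/5.
By the law of total expectation,
E[X] = (1/4)·(37/5) + (3/4)·(37/5) = 37/5.

37/5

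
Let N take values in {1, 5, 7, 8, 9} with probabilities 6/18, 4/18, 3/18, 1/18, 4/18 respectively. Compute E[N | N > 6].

65/8

P(N > 6) = 4/9.
Σ over the event: 7·1/6 + 8·1/18 + 9·2/9 = 65/18.
E[N | N > 6] = (65/18) / (4/9) = 65/8.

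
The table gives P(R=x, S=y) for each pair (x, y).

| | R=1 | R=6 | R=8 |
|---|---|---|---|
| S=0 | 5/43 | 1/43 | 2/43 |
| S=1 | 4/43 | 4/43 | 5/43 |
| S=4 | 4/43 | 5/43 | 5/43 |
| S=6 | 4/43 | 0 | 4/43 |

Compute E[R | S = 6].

P(S = 6) = 8/43.
Σ R·P over the event = 1·(4/43) + 8·(4/43) = 36/43.
E[R | S = 6] = (36/43) / (8/43) = 9/2.

9/2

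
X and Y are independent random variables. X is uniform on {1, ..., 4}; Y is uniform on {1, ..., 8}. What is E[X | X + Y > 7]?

P(X + Y > 7) = 7/16.
Summing X·P(x,y) over outcomes with X + Y > 7 gives 5/4.
E[X | X + Y > 7] = (5/4) / (7/16) = 20/7.

20/7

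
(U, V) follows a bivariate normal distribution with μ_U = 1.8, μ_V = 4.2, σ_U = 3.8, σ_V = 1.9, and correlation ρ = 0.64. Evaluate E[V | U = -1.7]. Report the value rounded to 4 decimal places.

3.0800

E[V | U=x] = μ_V + ρ(σ_V/σ_U)(x − μ_U) for jointly normal variables.
E[V | U=-1.7] = 4.2 + (0.64)·(1.9/3.8)·(-1.7 − (1.8)) = 4.2 + (0.32)·(-3.5) = 3.0800.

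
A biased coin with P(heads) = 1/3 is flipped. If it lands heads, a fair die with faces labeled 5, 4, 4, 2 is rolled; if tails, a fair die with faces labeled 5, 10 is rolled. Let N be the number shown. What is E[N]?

25/4

E[N | heads] = (5+4+4+2)/4 = 15/4.
E[N | tails] = (5+10)/2 = 15/2.
By the law of total expectation,
E[N] = (1/3)·(15/4) + (2/3)·(15/2) = 25/4.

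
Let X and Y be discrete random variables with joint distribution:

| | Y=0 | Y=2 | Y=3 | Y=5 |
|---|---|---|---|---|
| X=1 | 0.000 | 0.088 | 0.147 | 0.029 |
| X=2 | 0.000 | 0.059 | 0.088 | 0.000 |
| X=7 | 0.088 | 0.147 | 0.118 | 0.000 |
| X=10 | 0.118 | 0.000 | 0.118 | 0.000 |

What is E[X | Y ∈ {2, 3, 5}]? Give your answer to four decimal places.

4.5252

P(Y ∈ {2, 3, 5}) = 0.794.
Σ X·P over the event = 1·(0.088) + 1·(0.147) + 1·(0.029) + 2·(0.059) + 2·(0.088) + 7·(0.147) + 7·(0.118) + 10·(0.118) = 3.593.
E[X | Y ∈ {2, 3, 5}] = (3.593) / (0.794) = 4.5252.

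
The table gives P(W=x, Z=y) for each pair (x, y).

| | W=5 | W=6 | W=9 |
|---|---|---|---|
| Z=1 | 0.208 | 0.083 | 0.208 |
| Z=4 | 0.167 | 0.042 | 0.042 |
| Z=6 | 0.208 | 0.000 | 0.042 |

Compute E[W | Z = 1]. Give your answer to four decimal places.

6.8337

P(Z = 1) = 0.499.
Σ W·P over the event = 5·(0.208) + 6·(0.083) + 9·(0.208) = 3.410.
E[W | Z = 1] = (3.410) / (0.499) = 6.8337.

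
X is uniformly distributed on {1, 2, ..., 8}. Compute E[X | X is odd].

4

Given X is odd, X is equally likely to be any of {1, 3, 5, 7}.
E[X | X is odd] = (1 + 3 + 5 + 7) / 4 = 4.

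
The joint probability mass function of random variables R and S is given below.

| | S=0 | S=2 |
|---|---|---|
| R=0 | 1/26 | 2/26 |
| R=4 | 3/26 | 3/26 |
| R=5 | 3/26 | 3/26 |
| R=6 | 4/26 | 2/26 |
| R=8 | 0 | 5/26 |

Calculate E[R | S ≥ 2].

P(S ≥ 2) = 15/26.
Summing R·P(R=x,S=y) over the conditioning event gives 79/26.
E[R | S ≥ 2] = (79/26) / (15/26) = 79/15.

79/15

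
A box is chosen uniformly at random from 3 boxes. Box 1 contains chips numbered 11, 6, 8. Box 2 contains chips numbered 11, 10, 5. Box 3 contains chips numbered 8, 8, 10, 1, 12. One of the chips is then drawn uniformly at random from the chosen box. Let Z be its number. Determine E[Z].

124/15

E[Z | box 1] = (11+6+8)/3 = 25/3.
E[Z | box 2] = (11+10+5)/3 = 26/3.
E[Z | box 3] = (8+8+10+1+12)/5 = 39/5.
By the law of total expectation,
E[Z] = (1/3)·(25/3) + (1/3)·(26/3) + (1/3)·(39/5) = 124/15.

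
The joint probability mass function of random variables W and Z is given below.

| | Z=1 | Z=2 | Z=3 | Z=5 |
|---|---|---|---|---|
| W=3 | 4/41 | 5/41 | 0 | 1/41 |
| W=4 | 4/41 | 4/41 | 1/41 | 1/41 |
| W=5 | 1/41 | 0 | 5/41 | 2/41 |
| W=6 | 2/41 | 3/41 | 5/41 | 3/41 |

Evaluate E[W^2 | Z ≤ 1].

P(Z ≤ 1) = 11/41.
Σ W^2·P over the event = 9·(4/41) + 16·(4/41) + 25·(1/41) + 36·(2/41) = 197/41.
E[W^2 | Z ≤ 1] = (197/41) / (11/41) = 197/11.

197/11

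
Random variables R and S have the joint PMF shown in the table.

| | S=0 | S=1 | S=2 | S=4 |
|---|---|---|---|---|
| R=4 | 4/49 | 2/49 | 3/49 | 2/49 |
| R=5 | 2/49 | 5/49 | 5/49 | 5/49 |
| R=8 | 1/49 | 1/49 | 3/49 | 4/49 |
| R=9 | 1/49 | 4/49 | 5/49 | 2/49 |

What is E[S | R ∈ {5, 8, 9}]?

P(R ∈ {5, 8, 9}) = 38/49.
Summing S·P(R=x,S=y) over the conditioning event gives 80/49.
E[S | R ∈ {5, 8, 9}] = (80/49) / (38/49) = 40/19.

40/19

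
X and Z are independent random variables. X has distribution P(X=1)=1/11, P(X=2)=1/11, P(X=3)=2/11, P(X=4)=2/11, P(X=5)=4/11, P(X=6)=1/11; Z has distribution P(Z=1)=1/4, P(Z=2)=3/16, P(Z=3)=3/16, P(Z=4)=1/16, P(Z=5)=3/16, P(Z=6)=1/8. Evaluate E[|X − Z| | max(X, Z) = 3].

31/26

P(max(X, Z) = 3) = 13/88.
Summing |X−Z|·P(x,y) over outcomes with max(X, Z) = 3 gives 31/176.
E[|X − Z| | max(X, Z) = 3] = (31/176) / (13/88) = 31/26.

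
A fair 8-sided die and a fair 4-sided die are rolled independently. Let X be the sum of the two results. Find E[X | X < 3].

P(X < 3) = 1/32.
Σ over the event: 2·1/32 = 1/16.
E[X | X < 3] = (1/16) / (1/32) = 2.

2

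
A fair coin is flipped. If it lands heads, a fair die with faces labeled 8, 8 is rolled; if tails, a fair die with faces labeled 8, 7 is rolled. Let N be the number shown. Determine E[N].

31/4

E[N | heads] = (8+8)/2 = 8.
E[N | tails] = (8+7)/2 = 15/2.
By the law of total expectation,
E[N] = (1/2)·(8) + (1/2)·(15/2) = 31/4.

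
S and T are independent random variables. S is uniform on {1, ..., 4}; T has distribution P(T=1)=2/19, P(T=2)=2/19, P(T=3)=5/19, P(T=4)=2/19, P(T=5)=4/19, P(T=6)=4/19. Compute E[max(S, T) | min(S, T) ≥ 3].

P(min(S, T) ≥ 3) = 15/38.
Summing max(S,T)·P(x,y) over outcomes with min(S, T) ≥ 3 gives 139/76.
E[max(S, T) | min(S, T) ≥ 3] = (139/76) / (15/38) = 139/30.

139/30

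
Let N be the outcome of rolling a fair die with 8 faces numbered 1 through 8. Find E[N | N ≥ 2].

5

Given N ≥ 2, N is equally likely to be any of {2, 3, 4, 5, 6, 7, 8}.
E[N | N ≥ 2] = (2 + 3 + 4 + 5 + 6 + 7 + 8) / 7 = 5.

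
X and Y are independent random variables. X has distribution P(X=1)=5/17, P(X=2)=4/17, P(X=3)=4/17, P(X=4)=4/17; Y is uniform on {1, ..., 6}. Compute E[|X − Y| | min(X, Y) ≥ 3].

P(min(X, Y) ≥ 3) = 16/51.
Summing |X−Y|·P(x,y) over outcomes with min(X, Y) ≥ 3 gives 20/51.
E[|X − Y| | min(X, Y) ≥ 3] = (20/51) / (16/51) = 5/4.

5/4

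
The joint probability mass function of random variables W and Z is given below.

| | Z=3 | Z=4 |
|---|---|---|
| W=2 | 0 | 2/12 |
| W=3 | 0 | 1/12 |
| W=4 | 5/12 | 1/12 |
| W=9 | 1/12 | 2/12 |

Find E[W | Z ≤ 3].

29/6

P(Z ≤ 3) = 1/2.
Σ W·P over the event = 4·(5/12) + 9·(1/12) = 29/12.
E[W | Z ≤ 3] = (29/12) / (1/2) = 29/6.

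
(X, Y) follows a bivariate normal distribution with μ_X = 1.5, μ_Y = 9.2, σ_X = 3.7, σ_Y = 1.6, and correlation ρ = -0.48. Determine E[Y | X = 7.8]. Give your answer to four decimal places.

7.8923

For a bivariate normal, E[Y | X=x] = μ_Y + ρ·(σ_Y/σ_X)·(x − μ_X).
E[Y | X=7.8] = 9.2 + (-0.48)·(1.6/3.7)·(7.8 − (1.5)) = 9.2 + (-0.20757)·(6.3) = 7.8923.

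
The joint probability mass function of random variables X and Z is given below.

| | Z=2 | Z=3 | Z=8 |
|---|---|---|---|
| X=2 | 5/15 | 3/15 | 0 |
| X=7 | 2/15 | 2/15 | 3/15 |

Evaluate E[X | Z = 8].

7

P(Z = 8) = 1/5.
Σ X·P over the event = 7·(3/15) = 7/5.
E[X | Z = 8] = (7/5) / (1/5) = 7.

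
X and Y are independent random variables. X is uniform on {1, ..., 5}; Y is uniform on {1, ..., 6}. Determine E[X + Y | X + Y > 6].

25/3

P(X + Y > 6) = 1/2.
Summing (X+Y)·P(x,y) over outcomes with X + Y > 6 gives 25/6.
E[X + Y | X + Y > 6] = (25/6) / (1/2) = 25/3.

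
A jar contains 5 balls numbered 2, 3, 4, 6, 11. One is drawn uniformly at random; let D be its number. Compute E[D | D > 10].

P(D > 10) = 1/5.
Σ over the event: 11·1/5 = 11/5.
E[D | D > 10] = (11/5) / (1/5) = 11.

11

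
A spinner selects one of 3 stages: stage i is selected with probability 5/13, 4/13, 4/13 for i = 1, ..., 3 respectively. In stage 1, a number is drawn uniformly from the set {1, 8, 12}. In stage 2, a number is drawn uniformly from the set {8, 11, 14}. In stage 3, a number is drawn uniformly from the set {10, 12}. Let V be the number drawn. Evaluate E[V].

E[V | stage 1] = (1+8+12)/3 = 7.
E[V | stage 2] = (8+11+14)/3 = 11.
E[V | stage 3] = (10+12)/2 = 11.
By the law of total expectation,
E[V] = (5/13)·(7) + (4/13)·(11) + (4/13)·(11) = 123/13.

123/13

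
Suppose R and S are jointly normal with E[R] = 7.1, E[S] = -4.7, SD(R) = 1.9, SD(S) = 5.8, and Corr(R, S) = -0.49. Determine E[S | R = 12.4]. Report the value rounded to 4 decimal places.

E[S | R=x] = μ_S + ρ(σ_S/σ_R)(x − μ_R) for jointly normal variables.
E[S | R=12.4] = -4.7 + (-0.49)·(5.8/1.9)·(12.4 − (7.1)) = -4.7 + (-1.4958)·(5.3) = -12.6277.

-12.6277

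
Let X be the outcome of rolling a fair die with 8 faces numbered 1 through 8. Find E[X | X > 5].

7

Given X > 5, X is equally likely to be any of {6, 7, 8}.
E[X | X > 5] = (6 + 7 + 8) / 3 = 7.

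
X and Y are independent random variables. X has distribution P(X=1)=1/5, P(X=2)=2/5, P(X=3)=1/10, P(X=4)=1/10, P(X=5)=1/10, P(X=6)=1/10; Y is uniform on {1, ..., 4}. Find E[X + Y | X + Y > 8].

28/3

P(X + Y > 8) = 3/40.
Summing (X+Y)·P(x,y) over outcomes with X + Y > 8 gives 7/10.
E[X + Y | X + Y > 8] = (7/10) / (3/40) = 28/3.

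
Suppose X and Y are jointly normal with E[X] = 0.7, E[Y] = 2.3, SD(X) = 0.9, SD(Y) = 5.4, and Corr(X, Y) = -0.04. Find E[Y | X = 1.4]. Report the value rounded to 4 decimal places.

2.1320

For a bivariate normal, E[Y | X=x] = μ_Y + ρ·(σ_Y/σ_X)·(x − μ_X).
E[Y | X=1.4] = 2.3 + (-0.04)·(5.4/0.9)·(1.4 − (0.7)) = 2.3 + (-0.24)·(0.7) = 2.1320.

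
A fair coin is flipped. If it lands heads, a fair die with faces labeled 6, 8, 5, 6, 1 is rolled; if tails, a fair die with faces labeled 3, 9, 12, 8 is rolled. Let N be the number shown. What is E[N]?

E[N | heads] = (6+8+5+6+1)/5 = 26/5.
E[N | tails] = (3+9+12+8)/4 = 8.
By the law of total expectation,
E[N] = (1/2)·(26/5) + (1/2)·(8) = 33/5.

33/5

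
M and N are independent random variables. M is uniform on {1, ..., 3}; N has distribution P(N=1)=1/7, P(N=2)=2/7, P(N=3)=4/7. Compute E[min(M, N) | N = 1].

P(N = 1) = 1/7.
Summing min(M,N)·P(x,y) over outcomes with N = 1 gives 1/7.
E[min(M, N) | N = 1] = (1/7) / (1/7) = 1.

1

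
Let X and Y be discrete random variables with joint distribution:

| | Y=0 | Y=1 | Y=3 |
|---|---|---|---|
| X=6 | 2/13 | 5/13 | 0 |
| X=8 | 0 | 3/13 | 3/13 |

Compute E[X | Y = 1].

27/4

P(Y = 1) = 8/13.
Σ X·P over the event = 6·(5/13) + 8·(3/13) = 54/13.
E[X | Y = 1] = (54/13) / (8/13) = 27/4.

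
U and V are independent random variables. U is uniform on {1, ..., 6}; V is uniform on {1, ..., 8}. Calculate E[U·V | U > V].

35/3

P(U > V) = 5/16.
Summing UV·P(x,y) over outcomes with U > V gives 175/48.
E[U·V | U > V] = (175/48) / (5/16) = 35/3.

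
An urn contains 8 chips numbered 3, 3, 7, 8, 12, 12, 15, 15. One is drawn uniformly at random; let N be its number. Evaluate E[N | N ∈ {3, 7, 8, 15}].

17/2

P(N ∈ {3, 7, 8, 15}) = 3/4.
Σ over the event: 3·1/4 + 7·1/8 + 8·1/8 + 15·1/4 = 51/8.
E[N | N ∈ {3, 7, 8, 15}] = (51/8) / (3/4) = 17/2.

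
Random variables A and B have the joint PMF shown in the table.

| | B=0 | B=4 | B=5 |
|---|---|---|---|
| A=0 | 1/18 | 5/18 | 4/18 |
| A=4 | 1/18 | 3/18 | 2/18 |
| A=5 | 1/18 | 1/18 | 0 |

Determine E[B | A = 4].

P(A = 4) = 1/3.
Σ B·P over the event = 0·(1/18) + 4·(3/18) + 5·(2/18) = 11/9.
E[B | A = 4] = (11/9) / (1/3) = 11/3.

11/3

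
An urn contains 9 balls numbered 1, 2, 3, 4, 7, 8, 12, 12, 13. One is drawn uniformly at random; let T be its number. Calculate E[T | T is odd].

P(T is odd) = 4/9.
Σ over the event: 1·1/9 + 3·1/9 + 7·1/9 + 13·1/9 = 8/3.
E[T | T is odd] = (8/3) / (4/9) = 6.

6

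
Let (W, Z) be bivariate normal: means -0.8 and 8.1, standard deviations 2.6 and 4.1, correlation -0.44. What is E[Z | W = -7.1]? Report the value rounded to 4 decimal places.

12.4712

The regression of Z on W has slope ρ·σ_Z/σ_W and passes through (μ_W, μ_Z).
E[Z | W=-7.1] = 8.1 + (-0.44)·(4.1/2.6)·(-7.1 − (-0.8)) = 8.1 + (-0.693846)·(-6.3) = 12.4712.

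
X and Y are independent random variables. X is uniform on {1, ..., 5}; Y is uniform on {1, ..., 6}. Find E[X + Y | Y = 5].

8

Outcomes with Y = 5: (1,5), (2,5), (3,5), (4,5), (5,5), each with probability 1/30.
E[X + Y | Y = 5] = (6 + 7 + 8 + 9 + 10) / 5 = 8.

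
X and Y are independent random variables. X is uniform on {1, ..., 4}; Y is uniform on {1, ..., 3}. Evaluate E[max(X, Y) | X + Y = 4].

8/3

Outcomes with X + Y = 4: (1,3), (2,2), (3,1), each with probability 1/12.
E[max(X, Y) | X + Y = 4] = (3 + 2 + 3) / 3 = 8/3.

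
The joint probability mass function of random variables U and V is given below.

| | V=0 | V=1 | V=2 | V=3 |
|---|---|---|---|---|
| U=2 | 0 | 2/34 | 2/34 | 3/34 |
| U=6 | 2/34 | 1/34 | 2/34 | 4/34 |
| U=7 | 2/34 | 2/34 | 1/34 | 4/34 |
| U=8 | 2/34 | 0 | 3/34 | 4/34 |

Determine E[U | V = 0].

P(V = 0) = 3/17.
Σ U·P over the event = 6·(2/34) + 7·(2/34) + 8·(2/34) = 21/17.
E[U | V = 0] = (21/17) / (3/17) = 7.

7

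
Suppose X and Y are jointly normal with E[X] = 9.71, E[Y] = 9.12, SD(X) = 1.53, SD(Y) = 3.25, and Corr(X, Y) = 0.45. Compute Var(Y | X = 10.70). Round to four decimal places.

8.4236

For a bivariate normal, Var(Y | X=x) = σ_Y²(1 − ρ²).
Var(Y | X=10.70) = (3.25)²·(1 − (0.45)²) = 10.5625·0.7975 = 8.4236.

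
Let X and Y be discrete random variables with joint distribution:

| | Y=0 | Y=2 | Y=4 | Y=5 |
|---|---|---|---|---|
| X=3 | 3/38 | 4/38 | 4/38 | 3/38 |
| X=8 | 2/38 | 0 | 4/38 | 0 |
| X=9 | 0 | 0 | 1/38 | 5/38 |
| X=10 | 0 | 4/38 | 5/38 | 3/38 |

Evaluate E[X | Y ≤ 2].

P(Y ≤ 2) = 13/38.
Σ X·P over the event = 3·(3/38) + 3·(4/38) + 8·(2/38) + 10·(4/38) = 77/38.
E[X | Y ≤ 2] = (77/38) / (13/38) = 77/13.

77/13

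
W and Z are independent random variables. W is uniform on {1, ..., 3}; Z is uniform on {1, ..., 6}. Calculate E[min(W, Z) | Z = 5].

2

Outcomes with Z = 5: (1,5), (2,5), (3,5), each with probability 1/18.
E[min(W, Z) | Z = 5] = (1 + 2 + 3) / 3 = 2.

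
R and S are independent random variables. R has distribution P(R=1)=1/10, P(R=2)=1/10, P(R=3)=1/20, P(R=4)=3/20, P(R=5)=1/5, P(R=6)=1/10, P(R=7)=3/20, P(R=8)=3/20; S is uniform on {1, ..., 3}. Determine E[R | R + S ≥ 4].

P(R + S ≥ 4) = 9/10.
Summing R·P(x,y) over outcomes with R + S ≥ 4 gives 143/30.
E[R | R + S ≥ 4] = (143/30) / (9/10) = 143/27.

143/27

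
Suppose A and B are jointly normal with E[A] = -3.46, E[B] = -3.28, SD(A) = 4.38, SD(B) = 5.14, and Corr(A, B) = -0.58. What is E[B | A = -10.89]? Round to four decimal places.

1.7771

E[B | A=x] = μ_B + ρ(σ_B/σ_A)(x − μ_A) for jointly normal variables.
E[B | A=-10.89] = -3.28 + (-0.58)·(5.14/4.38)·(-10.89 − (-3.46)) = -3.28 + (-0.680639)·(-7.43) = 1.7771.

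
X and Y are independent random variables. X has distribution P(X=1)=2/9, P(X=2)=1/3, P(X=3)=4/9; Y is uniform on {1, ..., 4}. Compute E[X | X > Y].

30/11

P(X > Y) = 11/36.
Summing X·P(x,y) over outcomes with X > Y gives 5/6.
E[X | X > Y] = (5/6) / (11/36) = 30/11.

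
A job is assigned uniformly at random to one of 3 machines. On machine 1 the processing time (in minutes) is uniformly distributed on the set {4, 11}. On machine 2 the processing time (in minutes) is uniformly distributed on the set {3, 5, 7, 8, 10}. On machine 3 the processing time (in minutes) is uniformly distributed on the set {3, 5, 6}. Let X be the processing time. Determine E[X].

563/90

E[X | machine 1] = (4+11)/2 = 15/2.
E[X | machine 2] = (3+5+7+8+10)/5 = 33/5.
E[X | machine 3] = (3+5+6)/3 = 14/3.
By the law of total expectation,
E[X] = (1/3)·(15/2) + (1/3)·(33/5) + (1/3)·(14/3) = 563/90.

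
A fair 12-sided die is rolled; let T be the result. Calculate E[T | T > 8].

21/2

Given T > 8, T is equally likely to be any of {9, 10, 11, 12}.
E[T | T > 8] = (9 + 10 + 11 + 12) / 4 = 21/2.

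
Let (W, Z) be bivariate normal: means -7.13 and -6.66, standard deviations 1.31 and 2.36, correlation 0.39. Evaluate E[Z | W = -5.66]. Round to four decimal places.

For a bivariate normal, E[Z | W=x] = μ_Z + ρ·(σ_Z/σ_W)·(x − μ_W).
E[Z | W=-5.66] = -6.66 + (0.39)·(2.36/1.31)·(-5.66 − (-7.13)) = -6.66 + (0.7026)·(1.47) = -5.6272.

-5.6272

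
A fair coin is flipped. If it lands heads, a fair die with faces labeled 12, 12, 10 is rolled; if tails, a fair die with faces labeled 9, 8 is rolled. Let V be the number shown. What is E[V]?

119/12

E[V | heads] = (12+12+10)/3 = 34/3.
E[V | tails] = (9+8)/2 = 17/2.
E[V] = (1/2)·(34/3) + (1/2)·(17/2) = 119/12.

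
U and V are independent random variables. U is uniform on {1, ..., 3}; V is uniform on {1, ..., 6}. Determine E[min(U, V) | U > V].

4/3

P(U > V) = 1/6.
Summing min(U,V)·P(x,y) over outcomes with U > V gives 2/9.
E[min(U, V) | U > V] = (2/9) / (1/6) = 4/3.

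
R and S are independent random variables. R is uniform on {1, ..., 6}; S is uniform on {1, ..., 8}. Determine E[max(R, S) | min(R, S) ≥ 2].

P(min(R, S) ≥ 2) = 35/48.
Summing max(R,S)·P(x,y) over outcomes with min(R, S) ≥ 2 gives 65/16.
E[max(R, S) | min(R, S) ≥ 2] = (65/16) / (35/48) = 39/7.

39/7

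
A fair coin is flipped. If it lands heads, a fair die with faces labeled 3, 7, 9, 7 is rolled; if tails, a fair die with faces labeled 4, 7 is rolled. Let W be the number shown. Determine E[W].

E[W | heads] = (3+7+9+7)/4 = 13/2.
E[W | tails] = (4+7)/2 = 11/2.
By the law of total expectation,
E[W] = (1/2)·(13/2) + (1/2)·(11/2) = 6.

6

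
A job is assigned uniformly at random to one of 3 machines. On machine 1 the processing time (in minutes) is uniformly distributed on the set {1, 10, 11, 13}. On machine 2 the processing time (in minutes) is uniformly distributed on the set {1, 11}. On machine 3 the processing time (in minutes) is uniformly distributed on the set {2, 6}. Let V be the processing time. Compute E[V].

E[V | machine 1] = (1+10+11+13)/4 = 35/4.
E[V | machine 2] = (1+11)/2 = 6.
E[V | machine 3] = (2+6)/2 = 4.
E[V] = (1/3)·(35/4) + (1/3)·(6) + (1/3)·(4) = 25/4.

25/4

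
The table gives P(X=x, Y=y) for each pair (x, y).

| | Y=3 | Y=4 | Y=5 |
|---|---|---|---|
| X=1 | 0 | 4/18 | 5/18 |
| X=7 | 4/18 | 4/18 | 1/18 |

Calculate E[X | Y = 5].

P(Y = 5) = 1/3.
Σ X·P over the event = 1·(5/18) + 7·(1/18) = 2/3.
E[X | Y = 5] = (2/3) / (1/3) = 2.

2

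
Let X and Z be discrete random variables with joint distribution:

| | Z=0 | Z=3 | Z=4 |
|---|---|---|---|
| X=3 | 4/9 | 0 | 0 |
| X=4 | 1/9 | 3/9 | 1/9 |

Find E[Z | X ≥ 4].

13/5

P(X ≥ 4) = 5/9.
Summing Z·P(X=x,Z=y) over the conditioning event gives 13/9.
E[Z | X ≥ 4] = (13/9) / (5/9) = 13/5.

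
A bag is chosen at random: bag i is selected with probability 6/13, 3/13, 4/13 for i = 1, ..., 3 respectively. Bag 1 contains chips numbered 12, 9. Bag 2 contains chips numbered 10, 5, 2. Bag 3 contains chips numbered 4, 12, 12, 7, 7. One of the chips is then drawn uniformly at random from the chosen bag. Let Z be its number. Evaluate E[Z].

568/65

E[Z | bag 1] = (12+9)/2 = 21/2.
E[Z | bag 2] = (10+5+2)/3 = 17/3.
E[Z | bag 3] = (4+12+12+7+7)/5 = 42/5.
By the law of total expectation,
E[Z] = (6/13)·(21/2) + (3/13)·(17/3) + (4/13)·(42/5) = 568/65.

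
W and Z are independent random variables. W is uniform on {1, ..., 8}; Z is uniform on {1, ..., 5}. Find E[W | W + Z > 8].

P(W + Z > 8) = 3/8.
Summing W·P(x,y) over outcomes with W + Z > 8 gives 5/2.
E[W | W + Z > 8] = (5/2) / (3/8) = 20/3.

20/3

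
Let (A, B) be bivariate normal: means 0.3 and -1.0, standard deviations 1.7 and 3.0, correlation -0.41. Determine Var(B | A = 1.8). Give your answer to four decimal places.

For a bivariate normal, Var(B | A=x) = σ_B²(1 − ρ²).
Var(B | A=1.8) = (3.0)²·(1 − (-0.41)²) = 9·0.8319 = 7.4871.

7.4871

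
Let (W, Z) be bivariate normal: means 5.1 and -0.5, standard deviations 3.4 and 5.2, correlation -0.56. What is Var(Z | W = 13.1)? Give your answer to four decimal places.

The conditional variance in a bivariate normal is σ_Z²(1 − ρ²), independent of x.
Var(Z | W=13.1) = (5.2)²·(1 − (-0.56)²) = 27.04·0.6864 = 18.5603.

18.5603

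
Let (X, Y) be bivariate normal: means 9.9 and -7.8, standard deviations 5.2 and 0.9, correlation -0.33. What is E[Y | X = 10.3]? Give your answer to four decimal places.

For a bivariate normal, E[Y | X=x] = μ_Y + ρ·(σ_Y/σ_X)·(x − μ_X).
E[Y | X=10.3] = -7.8 + (-0.33)·(0.9/5.2)·(10.3 − (9.9)) = -7.8 + (-0.057115)·(0.4) = -7.8228.

-7.8228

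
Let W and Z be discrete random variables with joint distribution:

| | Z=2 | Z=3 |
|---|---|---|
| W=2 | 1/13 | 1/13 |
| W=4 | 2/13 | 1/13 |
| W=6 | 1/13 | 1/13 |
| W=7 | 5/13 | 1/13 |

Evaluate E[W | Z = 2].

P(Z = 2) = 9/13.
Σ W·P over the event = 2·(1/13) + 4·(2/13) + 6·(1/13) + 7·(5/13) = 51/13.
E[W | Z = 2] = (51/13) / (9/13) = 17/3.

17/3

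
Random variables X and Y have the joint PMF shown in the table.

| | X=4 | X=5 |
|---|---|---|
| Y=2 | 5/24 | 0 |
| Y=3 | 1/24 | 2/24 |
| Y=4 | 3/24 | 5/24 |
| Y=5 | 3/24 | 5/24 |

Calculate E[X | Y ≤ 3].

17/4

P(Y ≤ 3) = 1/3.
Σ X·P over the event = 4·(5/24) + 4·(1/24) + 5·(2/24) = 17/12.
E[X | Y ≤ 3] = (17/12) / (1/3) = 17/4.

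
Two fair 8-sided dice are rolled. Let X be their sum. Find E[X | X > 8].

P(X > 8) = 9/16.
Σ over the event: 9·1/8 + 10·7/64 + 11·3/32 + 12·5/64 + 13·1/16 + 14·3/64 + 15·1/32 + 16·1/64 = 51/8.
E[X | X > 8] = (51/8) / (9/16) = 34/3.

34/3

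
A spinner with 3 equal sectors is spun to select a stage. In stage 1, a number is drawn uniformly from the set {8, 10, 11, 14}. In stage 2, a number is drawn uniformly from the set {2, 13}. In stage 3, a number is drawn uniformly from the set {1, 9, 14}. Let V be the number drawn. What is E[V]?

35/4

E[V | stage 1] = (8+10+11+14)/4 = 43/4.
E[V | stage 2] = (2+13)/2 = 15/2.
E[V | stage 3] = (1+9+14)/3 = 8.
By the law of total expectation,
E[V] = (1/3)·(43/4) + (1/3)·(15/2) + (1/3)·(8) = 35/4.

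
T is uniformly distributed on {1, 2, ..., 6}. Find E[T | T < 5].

Given T < 5, T is equally likely to be any of {1, 2, 3, 4}.
E[T | T < 5] = (1 + 2 + 3 + 4) / 4 = 5/2.

5/2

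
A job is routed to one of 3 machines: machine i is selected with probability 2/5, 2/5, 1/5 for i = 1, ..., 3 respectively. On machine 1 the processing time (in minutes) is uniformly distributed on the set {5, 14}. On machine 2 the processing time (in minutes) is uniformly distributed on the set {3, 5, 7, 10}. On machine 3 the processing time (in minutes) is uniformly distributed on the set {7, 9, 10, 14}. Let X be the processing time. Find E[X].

83/10

E[X | machine 1] = (5+14)/2 = 19/2.
E[X | machine 2] = (3+5+7+10)/4 = 25/4.
E[X | machine 3] = (7+9+10+14)/4 = 10.
By the law of total expectation,
E[X] = (2/5)·(19/2) + (2/5)·(25/4) + (1/5)·(10) = 83/10.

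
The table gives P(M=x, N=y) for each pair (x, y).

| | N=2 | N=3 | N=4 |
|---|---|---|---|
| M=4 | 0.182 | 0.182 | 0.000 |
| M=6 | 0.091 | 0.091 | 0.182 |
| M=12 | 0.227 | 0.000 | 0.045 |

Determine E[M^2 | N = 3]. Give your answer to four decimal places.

22.6667

P(N = 3) = 0.273.
Σ M^2·P over the event = 16·(0.182) + 36·(0.091) = 6.188.
E[M^2 | N = 3] = (6.188) / (0.273) = 22.6667.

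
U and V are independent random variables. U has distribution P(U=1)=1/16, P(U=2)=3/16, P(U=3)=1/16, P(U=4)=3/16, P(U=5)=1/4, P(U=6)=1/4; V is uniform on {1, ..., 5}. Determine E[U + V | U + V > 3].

556/75

P(U + V > 3) = 15/16.
Summing (U+V)·P(x,y) over outcomes with U + V > 3 gives 139/20.
E[U + V | U + V > 3] = (139/20) / (15/16) = 556/75.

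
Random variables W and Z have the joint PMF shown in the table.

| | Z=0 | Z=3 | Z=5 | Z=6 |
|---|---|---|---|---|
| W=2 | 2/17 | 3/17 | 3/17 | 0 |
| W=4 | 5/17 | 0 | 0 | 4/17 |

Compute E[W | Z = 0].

P(Z = 0) = 7/17.
Σ W·P over the event = 2·(2/17) + 4·(5/17) = 24/17.
E[W | Z = 0] = (24/17) / (7/17) = 24/7.

24/7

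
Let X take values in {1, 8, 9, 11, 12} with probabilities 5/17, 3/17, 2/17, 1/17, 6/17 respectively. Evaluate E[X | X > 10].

83/7

P(X > 10) = 7/17.
Σ over the event: 11·1/17 + 12·6/17 = 83/17.
E[X | X > 10] = (83/17) / (7/17) = 83/7.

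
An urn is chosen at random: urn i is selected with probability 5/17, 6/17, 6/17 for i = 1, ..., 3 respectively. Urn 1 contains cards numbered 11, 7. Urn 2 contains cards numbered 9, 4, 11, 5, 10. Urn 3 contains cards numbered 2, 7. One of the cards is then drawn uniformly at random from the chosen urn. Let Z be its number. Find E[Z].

594/85

E[Z | urn 1] = (11+7)/2 = 9.
E[Z | urn 2] = (9+4+11+5+10)/5 = 39/5.
E[Z | urn 3] = (2+7)/2 = 9/2.
By the law of total expectation,
E[Z] = (5/17)·(9) + (6/17)·(39/5) + (6/17)·(9/2) = 594/85.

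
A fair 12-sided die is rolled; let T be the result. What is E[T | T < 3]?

Given T < 3, T is equally likely to be any of {1, 2}.
E[T | T < 3] = (1 + 2) / 2 = 3/2.

3/2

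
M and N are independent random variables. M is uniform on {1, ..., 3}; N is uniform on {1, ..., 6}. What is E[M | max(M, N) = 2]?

5/3

P(max(M, N) = 2) = 1/6.
Summing M·P(x,y) over outcomes with max(M, N) = 2 gives 5/18.
E[M | max(M, N) = 2] = (5/18) / (1/6) = 5/3.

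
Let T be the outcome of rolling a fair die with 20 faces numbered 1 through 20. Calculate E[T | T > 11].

16

Given T > 11, T is equally likely to be any of {12, 13, 14, 15, 16, 17, 18, 19, 20}.
E[T | T > 11] = (12 + 13 + 14 + 15 + 16 + 17 + 18 + 19 + 20) / 9 = 16.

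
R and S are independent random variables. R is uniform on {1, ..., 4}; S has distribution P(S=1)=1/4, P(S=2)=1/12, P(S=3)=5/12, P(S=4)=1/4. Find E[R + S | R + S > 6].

P(R + S > 6) = 11/48.
Summing (R+S)·P(x,y) over outcomes with R + S > 6 gives 5/3.
E[R + S | R + S > 6] = (5/3) / (11/48) = 80/11.

80/11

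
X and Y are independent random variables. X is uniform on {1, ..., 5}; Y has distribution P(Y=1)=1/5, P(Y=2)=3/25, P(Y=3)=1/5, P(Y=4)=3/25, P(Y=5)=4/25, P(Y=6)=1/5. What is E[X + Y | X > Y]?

P(X > Y) = 42/125.
Summing (X+Y)·P(x,y) over outcomes with X > Y gives 246/125.
E[X + Y | X > Y] = (246/125) / (42/125) = 41/7.

41/7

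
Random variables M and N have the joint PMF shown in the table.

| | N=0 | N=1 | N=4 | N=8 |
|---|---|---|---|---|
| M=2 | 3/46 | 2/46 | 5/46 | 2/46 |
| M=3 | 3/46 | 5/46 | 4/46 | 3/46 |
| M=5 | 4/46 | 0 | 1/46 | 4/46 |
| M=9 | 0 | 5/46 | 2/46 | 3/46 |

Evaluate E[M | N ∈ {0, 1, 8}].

159/34

P(N ∈ {0, 1, 8}) = 17/23.
Summing M·P(M=x,N=y) over the conditioning event gives 159/46.
E[M | N ∈ {0, 1, 8}] = (159/46) / (17/23) = 159/34.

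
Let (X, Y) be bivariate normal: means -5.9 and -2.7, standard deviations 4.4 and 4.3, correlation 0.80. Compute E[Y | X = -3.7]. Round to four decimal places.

-0.9800

For a bivariate normal, E[Y | X=x] = μ_Y + ρ·(σ_Y/σ_X)·(x − μ_X).
E[Y | X=-3.7] = -2.7 + (0.80)·(4.3/4.4)·(-3.7 − (-5.9)) = -2.7 + (0.78182)·(2.2) = -0.9800.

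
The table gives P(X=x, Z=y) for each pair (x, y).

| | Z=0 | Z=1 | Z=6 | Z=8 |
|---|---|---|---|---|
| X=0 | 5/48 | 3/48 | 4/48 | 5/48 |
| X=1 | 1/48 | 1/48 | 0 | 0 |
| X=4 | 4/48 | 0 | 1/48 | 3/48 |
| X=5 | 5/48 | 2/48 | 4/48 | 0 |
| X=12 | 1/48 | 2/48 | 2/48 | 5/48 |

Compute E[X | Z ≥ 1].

P(Z ≥ 1) = 2/3.
Summing X·P(X=x,Z=y) over the conditioning event gives 155/48.
E[X | Z ≥ 1] = (155/48) / (2/3) = 155/32.

155/32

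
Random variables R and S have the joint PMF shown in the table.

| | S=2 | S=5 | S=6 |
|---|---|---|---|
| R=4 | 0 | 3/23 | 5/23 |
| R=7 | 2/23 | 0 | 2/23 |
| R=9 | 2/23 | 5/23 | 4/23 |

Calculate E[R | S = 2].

P(S = 2) = 4/23.
Summing R·P(R=x,S=y) over the conditioning event gives 32/23.
E[R | S = 2] = (32/23) / (4/23) = 8.

8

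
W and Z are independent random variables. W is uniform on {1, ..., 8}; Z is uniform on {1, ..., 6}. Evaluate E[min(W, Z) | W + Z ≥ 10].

P(W + Z ≥ 10) = 5/16.
Summing min(W,Z)·P(x,y) over outcomes with W + Z ≥ 10 gives 67/48.
E[min(W, Z) | W + Z ≥ 10] = (67/48) / (5/16) = 67/15.

67/15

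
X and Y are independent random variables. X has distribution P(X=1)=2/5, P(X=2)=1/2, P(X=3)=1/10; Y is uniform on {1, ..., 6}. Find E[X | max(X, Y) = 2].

12/7

P(max(X, Y) = 2) = 7/30.
Summing X·P(x,y) over outcomes with max(X, Y) = 2 gives 2/5.
E[X | max(X, Y) = 2] = (2/5) / (7/30) = 12/7.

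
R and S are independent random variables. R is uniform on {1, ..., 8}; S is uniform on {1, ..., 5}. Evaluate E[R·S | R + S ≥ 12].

Outcomes with R + S ≥ 12: (7,5), (8,4), (8,5), each with probability 1/40.
E[R·S | R + S ≥ 12] = (35 + 32 + 40) / 3 = 107/3.

107/3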